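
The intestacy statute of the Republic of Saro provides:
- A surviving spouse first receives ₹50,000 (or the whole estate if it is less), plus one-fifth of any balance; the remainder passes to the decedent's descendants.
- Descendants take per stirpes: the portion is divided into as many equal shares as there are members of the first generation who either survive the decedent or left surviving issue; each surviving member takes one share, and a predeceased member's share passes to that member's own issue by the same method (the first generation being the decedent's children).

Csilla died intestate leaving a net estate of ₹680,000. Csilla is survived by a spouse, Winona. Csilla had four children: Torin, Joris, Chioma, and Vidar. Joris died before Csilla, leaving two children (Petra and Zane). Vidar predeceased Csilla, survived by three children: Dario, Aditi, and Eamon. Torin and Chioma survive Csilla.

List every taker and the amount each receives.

Winona first takes ₹50,000, leaving a balance of ₹630,000. Winona then takes one-fifth of the balance (₹126,000), for a total of ₹176,000. The remaining ₹504,000 passes to the descendants.
The descendants' portion (₹504,000) is divided into 4 shares of ₹126,000: Torin and Chioma each take ₹126,000; Joris's ₹126,000 share passes to Joris's issue; Vidar's ₹126,000 share passes to Vidar's issue.
Joris's share (₹126,000) is divided into 2 shares of ₹63,000: Petra and Zane each take ₹63,000.
Vidar's share (₹126,000) is divided into 3 shares of ₹42,000: Dario, Aditi, and Eamon each take ₹42,000.

Winona: ₹176,000; Torin: ₹126,000; Petra: ₹63,000; Zane: ₹63,000; Chioma: ₹126,000; Dario: ₹42,000; Aditi: ₹42,000; Eamon: ₹42,000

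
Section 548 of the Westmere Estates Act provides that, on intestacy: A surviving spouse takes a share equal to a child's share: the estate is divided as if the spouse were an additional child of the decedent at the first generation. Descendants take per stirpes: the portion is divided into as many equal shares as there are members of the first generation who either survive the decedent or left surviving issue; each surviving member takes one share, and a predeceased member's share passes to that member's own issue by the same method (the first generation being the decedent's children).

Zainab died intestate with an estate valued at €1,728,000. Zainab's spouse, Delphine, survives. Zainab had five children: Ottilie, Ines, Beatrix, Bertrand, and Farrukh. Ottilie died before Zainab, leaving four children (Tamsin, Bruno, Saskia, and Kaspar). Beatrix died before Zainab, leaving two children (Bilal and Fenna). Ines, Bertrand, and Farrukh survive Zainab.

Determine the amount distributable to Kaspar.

Kaspar receives €72,000.

The spouse counts as an additional share at the children's level, so there are 6 primary shares of €288,000. Delphine takes one such share (€288,000).
The children's combined portion (€1,440,000) is divided into 5 shares of €288,000: Ines, Bertrand, and Farrukh each take €288,000; Ottilie's €288,000 share passes to Ottilie's issue; Beatrix's €288,000 share passes to Beatrix's issue.
Ottilie's share (€288,000) is divided into 4 shares of €72,000: Tamsin, Bruno, Saskia, and Kaspar each take €72,000.
Beatrix's share (€288,000) is divided into 2 shares of €144,000: Bilal and Fenna each take €144,000.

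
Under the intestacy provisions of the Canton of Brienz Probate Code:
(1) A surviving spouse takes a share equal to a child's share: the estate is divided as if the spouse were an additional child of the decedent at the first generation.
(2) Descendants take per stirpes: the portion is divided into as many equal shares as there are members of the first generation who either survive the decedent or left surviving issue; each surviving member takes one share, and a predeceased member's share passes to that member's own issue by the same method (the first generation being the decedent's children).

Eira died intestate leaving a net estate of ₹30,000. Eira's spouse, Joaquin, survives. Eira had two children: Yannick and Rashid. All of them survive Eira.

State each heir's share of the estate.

Joaquin: ₹10,000; Yannick: ₹10,000; Rashid: ₹10,000

The spouse counts as an additional share at the children's level, so there are 3 primary shares of ₹10,000. Joaquin takes one such share (₹10,000).
The children's combined portion (₹20,000) is divided into 2 shares of ₹10,000: Yannick and Rashid each take ₹10,000.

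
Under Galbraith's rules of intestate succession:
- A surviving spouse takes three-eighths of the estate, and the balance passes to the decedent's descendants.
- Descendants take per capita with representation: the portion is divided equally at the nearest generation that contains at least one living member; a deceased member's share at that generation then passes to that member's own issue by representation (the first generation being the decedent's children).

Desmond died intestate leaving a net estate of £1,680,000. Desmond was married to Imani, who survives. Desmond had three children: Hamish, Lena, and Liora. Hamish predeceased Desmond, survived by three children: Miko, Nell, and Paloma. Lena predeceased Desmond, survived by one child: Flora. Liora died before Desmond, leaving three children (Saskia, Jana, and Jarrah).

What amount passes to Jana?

Jana receives £150,000.

Imani takes three-eighths of £1,680,000 = £630,000. The remaining £1,050,000 passes to the descendants.
No child survives, so the initial division is made at the grandchildren's generation.
The descendants' portion (£1,050,000) is divided into 7 shares of £150,000: Miko, Nell, Paloma, Flora, Saskia, Jana, and Jarrah each take £150,000.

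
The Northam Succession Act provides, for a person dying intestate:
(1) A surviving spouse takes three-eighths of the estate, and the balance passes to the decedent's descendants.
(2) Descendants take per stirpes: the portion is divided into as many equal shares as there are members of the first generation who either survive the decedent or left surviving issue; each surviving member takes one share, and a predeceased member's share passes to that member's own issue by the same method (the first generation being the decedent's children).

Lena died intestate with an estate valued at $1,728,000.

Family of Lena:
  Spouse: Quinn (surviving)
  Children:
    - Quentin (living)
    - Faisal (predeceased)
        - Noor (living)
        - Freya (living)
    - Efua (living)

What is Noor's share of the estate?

Noor receives $180,000.

Quinn takes three-eighths of $1,728,000 = $648,000. The remaining $1,080,000 passes to the descendants.
The descendants' portion ($1,080,000) is divided into 3 shares of $360,000: Quentin and Efua each take $360,000; Faisal's $360,000 share passes to Faisal's issue.
Faisal's share ($360,000) is divided into 2 shares of $180,000: Noor and Freya each take $180,000.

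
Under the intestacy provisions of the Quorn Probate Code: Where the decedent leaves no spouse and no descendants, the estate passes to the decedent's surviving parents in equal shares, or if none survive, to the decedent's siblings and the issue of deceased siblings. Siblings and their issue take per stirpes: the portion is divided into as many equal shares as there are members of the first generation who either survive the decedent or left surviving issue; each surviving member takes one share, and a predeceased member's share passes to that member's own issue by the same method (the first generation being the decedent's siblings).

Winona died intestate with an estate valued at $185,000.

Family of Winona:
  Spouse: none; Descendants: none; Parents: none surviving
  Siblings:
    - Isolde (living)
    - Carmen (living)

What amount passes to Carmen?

Carmen receives $92,500.

The entire $185,000 passes to the siblings and their issue.
That amount ($185,000) is divided into 2 shares of $92,500: Isolde and Carmen each take $92,500.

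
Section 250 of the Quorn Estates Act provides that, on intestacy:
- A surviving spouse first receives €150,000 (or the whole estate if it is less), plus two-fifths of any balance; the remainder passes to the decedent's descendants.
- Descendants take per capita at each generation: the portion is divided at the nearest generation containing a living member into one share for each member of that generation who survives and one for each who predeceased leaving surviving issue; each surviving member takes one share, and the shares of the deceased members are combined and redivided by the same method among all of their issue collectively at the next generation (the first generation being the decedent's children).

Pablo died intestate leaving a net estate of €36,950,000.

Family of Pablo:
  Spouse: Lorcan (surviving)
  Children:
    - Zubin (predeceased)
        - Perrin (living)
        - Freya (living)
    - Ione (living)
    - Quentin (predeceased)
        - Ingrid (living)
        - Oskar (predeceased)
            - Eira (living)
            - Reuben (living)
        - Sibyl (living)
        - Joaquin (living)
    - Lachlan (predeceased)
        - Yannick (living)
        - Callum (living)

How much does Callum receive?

Callum receives €2,070,000.

Lorcan first takes €150,000, leaving a balance of €36,800,000. Lorcan then takes two-fifths of the balance (€14,720,000), for a total of €14,870,000. The remaining €22,080,000 passes to the descendants.
The descendants' portion (€22,080,000) is divided at the children's generation into 4 shares of €5,520,000. Ione takes €5,520,000. The 3 shares of the deceased (Zubin, Quentin, and Lachlan) are combined into a pool of €16,560,000.
That pool (€16,560,000) is divided at the grandchildren's generation into 8 shares of €2,070,000. Perrin, Freya, Ingrid, Sibyl, Joaquin, Yannick, and Callum each take €2,070,000. The remaining share for the deceased Oskar (€2,070,000) is carried to the next generation.
That pool (€2,070,000) is divided at the great-grandchildren's generation equally among Eira and Reuben: €1,035,000 each.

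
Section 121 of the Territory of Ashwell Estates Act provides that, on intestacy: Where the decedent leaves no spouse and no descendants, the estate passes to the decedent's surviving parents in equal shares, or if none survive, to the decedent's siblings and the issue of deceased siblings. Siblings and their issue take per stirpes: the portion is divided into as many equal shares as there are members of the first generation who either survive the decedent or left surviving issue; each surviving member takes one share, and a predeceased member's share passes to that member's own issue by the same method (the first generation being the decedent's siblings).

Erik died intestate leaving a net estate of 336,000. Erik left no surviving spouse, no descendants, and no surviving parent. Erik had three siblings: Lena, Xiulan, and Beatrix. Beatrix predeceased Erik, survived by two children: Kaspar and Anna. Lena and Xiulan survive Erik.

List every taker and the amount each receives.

Lena: 112,000; Xiulan: 112,000; Kaspar: 56,000; Anna: 56,000

The entire 336,000 passes to the siblings and their issue.
That amount (336,000) is divided into 3 shares of 112,000: Lena and Xiulan each take 112,000; Beatrix's 112,000 share passes to Beatrix's issue.
Beatrix's share (112,000) is divided into 2 shares of 56,000: Kaspar and Anna each take 56,000.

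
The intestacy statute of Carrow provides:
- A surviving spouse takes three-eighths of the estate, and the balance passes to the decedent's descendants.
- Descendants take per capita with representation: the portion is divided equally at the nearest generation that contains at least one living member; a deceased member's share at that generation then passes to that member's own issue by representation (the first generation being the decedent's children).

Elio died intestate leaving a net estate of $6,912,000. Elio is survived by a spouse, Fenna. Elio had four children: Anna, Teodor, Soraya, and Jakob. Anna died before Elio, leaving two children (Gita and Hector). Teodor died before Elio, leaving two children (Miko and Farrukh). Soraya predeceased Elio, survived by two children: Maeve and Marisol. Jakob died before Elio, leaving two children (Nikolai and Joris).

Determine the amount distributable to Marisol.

Marisol receives $540,000.

Fenna takes three-eighths of $6,912,000 = $2,592,000. The remaining $4,320,000 passes to the descendants.
No child survives, so the initial division is made at the grandchildren's generation.
The descendants' portion ($4,320,000) is divided into 8 shares of $540,000: Gita, Hector, Miko, Farrukh, Maeve, Marisol, Nikolai, and Joris each take $540,000.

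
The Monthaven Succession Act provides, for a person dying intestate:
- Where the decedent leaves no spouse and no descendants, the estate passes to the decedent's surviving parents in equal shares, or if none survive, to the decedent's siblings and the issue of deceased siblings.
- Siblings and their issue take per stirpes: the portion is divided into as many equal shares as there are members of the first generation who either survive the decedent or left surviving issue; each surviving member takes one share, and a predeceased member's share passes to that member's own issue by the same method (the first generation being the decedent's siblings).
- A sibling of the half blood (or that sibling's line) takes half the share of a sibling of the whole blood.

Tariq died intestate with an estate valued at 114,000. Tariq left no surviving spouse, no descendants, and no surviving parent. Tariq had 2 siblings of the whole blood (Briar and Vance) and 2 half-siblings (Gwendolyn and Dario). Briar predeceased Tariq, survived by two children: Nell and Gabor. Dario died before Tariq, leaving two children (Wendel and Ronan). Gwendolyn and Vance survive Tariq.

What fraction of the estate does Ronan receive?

The entire 114,000 passes to the siblings and their issue.
Counting each half-blood sibling's line as half a unit, there are 3 units in 114,000, so one unit is 38,000. Whole-blood lines (Briar and Vance) take 38,000 each; half-blood lines (Gwendolyn and Dario) take 19,000 each.
Briar's share (38,000) is divided into 2 shares of 19,000: Nell and Gabor each take 19,000.
Dario's share (19,000) is divided into 2 shares of 9,500: Wendel and Ronan each take 9,500.

Ronan receives 1/12 of the estate.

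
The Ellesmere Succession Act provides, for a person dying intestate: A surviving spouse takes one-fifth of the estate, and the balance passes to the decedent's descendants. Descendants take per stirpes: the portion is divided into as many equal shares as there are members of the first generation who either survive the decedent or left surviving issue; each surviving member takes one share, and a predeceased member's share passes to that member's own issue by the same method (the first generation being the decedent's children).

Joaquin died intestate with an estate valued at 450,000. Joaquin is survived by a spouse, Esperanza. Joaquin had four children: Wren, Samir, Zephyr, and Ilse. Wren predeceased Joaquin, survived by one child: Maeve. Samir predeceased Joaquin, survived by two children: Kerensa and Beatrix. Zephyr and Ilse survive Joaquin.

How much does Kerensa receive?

Esperanza takes one-fifth of 450,000 = 90,000. The remaining 360,000 passes to the descendants.
The descendants' portion (360,000) is divided into 4 shares of 90,000: Zephyr and Ilse each take 90,000; Wren's 90,000 share passes to Wren's issue; Samir's 90,000 share passes to Samir's issue.
Wren's share (90,000) passes entirely to Maeve.
Samir's share (90,000) is divided into 2 shares of 45,000: Kerensa and Beatrix each take 45,000.

Kerensa receives 45,000.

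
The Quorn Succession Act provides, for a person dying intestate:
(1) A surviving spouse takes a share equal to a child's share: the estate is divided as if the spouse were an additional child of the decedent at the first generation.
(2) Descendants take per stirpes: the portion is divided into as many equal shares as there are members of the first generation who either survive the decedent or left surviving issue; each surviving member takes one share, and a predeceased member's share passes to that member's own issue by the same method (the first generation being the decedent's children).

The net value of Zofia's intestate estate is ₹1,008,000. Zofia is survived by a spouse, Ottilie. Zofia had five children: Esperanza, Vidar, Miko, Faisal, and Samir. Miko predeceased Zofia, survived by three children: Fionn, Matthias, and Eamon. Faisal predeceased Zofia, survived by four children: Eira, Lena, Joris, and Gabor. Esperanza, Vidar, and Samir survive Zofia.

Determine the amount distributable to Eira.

Eira receives ₹42,000.

The spouse counts as an additional share at the children's level, so there are 6 primary shares of ₹168,000. Ottilie takes one such share (₹168,000).
The children's combined portion (₹840,000) is divided into 5 shares of ₹168,000: Esperanza, Vidar, and Samir each take ₹168,000; Miko's ₹168,000 share passes to Miko's issue; Faisal's ₹168,000 share passes to Faisal's issue.
Miko's share (₹168,000) is divided into 3 shares of ₹56,000: Fionn, Matthias, and Eamon each take ₹56,000.
Faisal's share (₹168,000) is divided into 4 shares of ₹42,000: Eira, Lena, Joris, and Gabor each take ₹42,000.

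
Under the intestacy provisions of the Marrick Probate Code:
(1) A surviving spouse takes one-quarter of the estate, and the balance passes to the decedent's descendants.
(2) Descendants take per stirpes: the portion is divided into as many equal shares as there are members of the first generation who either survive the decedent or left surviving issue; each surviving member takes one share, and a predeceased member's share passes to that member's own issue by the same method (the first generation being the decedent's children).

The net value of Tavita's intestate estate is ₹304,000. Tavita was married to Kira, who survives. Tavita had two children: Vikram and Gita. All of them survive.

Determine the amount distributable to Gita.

Kira takes one-quarter of ₹304,000 = ₹76,000. The remaining ₹228,000 passes to the descendants.
The descendants' portion (₹228,000) is divided into 2 shares of ₹114,000: Vikram and Gita each take ₹114,000.

Gita receives ₹114,000.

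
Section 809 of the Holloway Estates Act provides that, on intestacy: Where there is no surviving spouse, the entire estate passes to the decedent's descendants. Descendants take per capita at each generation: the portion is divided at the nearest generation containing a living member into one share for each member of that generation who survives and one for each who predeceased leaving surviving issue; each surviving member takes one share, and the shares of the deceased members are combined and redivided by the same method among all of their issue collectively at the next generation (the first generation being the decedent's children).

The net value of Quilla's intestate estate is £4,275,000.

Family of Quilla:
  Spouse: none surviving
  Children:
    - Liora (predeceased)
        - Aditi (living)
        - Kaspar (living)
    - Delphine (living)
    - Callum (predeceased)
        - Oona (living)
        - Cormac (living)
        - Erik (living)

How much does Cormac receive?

The entire £4,275,000 passes to the descendants.
That amount (£4,275,000) is divided at the children's generation into 3 shares of £1,425,000. Delphine takes £1,425,000. The 2 shares of the deceased (Liora and Callum) are combined into a pool of £2,850,000.
That pool (£2,850,000) is divided at the grandchildren's generation equally among Aditi, Kaspar, Oona, Cormac, and Erik: £570,000 each.

Cormac receives £570,000.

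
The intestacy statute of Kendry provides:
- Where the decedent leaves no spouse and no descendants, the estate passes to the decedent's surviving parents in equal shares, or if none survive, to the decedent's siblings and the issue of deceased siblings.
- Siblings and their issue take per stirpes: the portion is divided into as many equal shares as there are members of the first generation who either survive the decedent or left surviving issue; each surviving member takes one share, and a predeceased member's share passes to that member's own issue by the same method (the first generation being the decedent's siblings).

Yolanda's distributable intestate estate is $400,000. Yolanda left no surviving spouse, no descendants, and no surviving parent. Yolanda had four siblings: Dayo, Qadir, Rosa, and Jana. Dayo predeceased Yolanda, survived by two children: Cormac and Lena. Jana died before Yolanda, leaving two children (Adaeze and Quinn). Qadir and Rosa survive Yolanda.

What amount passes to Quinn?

Quinn receives $50,000.

The entire $400,000 passes to the siblings and their issue.
That amount ($400,000) is divided into 4 shares of $100,000: Qadir and Rosa each take $100,000; Dayo's $100,000 share passes to Dayo's issue; Jana's $100,000 share passes to Jana's issue.
Dayo's share ($100,000) is divided into 2 shares of $50,000: Cormac and Lena each take $50,000.
Jana's share ($100,000) is divided into 2 shares of $50,000: Adaeze and Quinn each take $50,000.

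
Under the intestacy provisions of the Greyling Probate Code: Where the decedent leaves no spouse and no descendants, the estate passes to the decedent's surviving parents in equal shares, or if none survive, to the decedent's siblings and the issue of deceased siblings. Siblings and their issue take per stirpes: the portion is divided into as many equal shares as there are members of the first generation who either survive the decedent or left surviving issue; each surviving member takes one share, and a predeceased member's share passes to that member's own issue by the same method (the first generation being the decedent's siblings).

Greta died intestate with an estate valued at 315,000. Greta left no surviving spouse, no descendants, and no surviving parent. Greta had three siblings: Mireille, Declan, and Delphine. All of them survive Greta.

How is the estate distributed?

Mireille: 105,000; Declan: 105,000; Delphine: 105,000

The entire 315,000 passes to the siblings and their issue.
That amount (315,000) is divided into 3 shares of 105,000: Mireille, Declan, and Delphine each take 105,000.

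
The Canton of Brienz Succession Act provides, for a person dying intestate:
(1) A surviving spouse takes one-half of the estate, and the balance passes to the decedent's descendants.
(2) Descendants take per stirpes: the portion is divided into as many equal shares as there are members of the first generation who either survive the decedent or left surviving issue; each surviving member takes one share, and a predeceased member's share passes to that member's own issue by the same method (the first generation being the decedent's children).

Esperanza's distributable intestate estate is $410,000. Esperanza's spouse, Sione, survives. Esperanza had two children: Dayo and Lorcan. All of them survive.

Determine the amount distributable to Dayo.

Sione takes one-half of $410,000 = $205,000. The remaining $205,000 passes to the descendants.
The descendants' portion ($205,000) is divided into 2 shares of $102,500: Dayo and Lorcan each take $102,500.

Dayo receives $102,500.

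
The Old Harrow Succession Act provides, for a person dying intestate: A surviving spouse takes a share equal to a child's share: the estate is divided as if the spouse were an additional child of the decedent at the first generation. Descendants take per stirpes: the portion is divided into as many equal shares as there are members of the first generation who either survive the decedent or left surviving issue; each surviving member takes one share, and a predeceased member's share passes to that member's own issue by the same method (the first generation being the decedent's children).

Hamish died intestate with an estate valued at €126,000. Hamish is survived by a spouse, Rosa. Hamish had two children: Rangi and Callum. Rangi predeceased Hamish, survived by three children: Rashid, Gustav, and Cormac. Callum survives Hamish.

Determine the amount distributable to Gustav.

The spouse counts as an additional share at the children's level, so there are 3 primary shares of €42,000. Rosa takes one such share (€42,000).
The children's combined portion (€84,000) is divided into 2 shares of €42,000: Callum takes €42,000; Rangi's €42,000 share passes to Rangi's issue.
Rangi's share (€42,000) is divided into 3 shares of €14,000: Rashid, Gustav, and Cormac each take €14,000.

Gustav receives €14,000.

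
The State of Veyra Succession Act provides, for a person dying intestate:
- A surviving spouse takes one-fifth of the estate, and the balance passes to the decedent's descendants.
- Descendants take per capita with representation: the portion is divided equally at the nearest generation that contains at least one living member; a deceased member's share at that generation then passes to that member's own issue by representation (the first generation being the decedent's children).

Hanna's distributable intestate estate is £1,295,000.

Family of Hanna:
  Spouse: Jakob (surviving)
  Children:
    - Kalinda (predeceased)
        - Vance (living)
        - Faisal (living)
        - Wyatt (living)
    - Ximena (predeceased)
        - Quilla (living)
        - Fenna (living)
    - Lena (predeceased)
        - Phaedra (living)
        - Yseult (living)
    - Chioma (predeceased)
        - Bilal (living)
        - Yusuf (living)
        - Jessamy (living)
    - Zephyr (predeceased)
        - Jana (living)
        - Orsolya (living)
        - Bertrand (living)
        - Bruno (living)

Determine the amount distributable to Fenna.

Fenna receives £74,000.

Jakob takes one-fifth of £1,295,000 = £259,000. The remaining £1,036,000 passes to the descendants.
No child survives, so the initial division is made at the grandchildren's generation.
The descendants' portion (£1,036,000) is divided into 14 shares of £74,000: Vance, Faisal, Wyatt, Quilla, Fenna, Phaedra, Yseult, Bilal, Yusuf, Jessamy, Jana, Orsolya, Bertrand, and Bruno each take £74,000.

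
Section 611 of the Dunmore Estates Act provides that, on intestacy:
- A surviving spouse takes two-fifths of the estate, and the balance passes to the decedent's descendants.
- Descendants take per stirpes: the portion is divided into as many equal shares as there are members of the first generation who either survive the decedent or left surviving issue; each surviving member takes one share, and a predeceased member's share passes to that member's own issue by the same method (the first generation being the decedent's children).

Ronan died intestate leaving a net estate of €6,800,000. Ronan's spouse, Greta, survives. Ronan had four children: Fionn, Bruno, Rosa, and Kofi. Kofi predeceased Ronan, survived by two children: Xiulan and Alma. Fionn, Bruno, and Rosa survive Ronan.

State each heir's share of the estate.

Greta: €2,720,000; Fionn: €1,020,000; Bruno: €1,020,000; Rosa: €1,020,000; Xiulan: €510,000; Alma: €510,000

Greta takes two-fifths of €6,800,000 = €2,720,000. The remaining €4,080,000 passes to the descendants.
The descendants' portion (€4,080,000) is divided into 4 shares of €1,020,000: Fionn, Bruno, and Rosa each take €1,020,000; Kofi's €1,020,000 share passes to Kofi's issue.
Kofi's share (€1,020,000) is divided into 2 shares of €510,000: Xiulan and Alma each take €510,000.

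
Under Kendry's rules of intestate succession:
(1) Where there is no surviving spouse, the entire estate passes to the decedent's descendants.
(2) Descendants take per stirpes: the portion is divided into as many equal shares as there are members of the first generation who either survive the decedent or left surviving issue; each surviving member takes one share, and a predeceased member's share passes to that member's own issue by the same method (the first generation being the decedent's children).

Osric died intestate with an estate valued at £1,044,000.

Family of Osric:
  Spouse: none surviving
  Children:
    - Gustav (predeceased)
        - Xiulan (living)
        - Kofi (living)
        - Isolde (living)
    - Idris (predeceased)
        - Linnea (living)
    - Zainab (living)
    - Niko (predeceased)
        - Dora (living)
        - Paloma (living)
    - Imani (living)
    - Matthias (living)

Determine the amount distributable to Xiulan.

The entire £1,044,000 passes to the descendants.
That amount (£1,044,000) is divided into 6 shares of £174,000: Zainab, Imani, and Matthias each take £174,000; Gustav's £174,000 share passes to Gustav's issue; Idris's £174,000 share passes to Idris's issue; Niko's £174,000 share passes to Niko's issue.
Gustav's share (£174,000) is divided into 3 shares of £58,000: Xiulan, Kofi, and Isolde each take £58,000.
Idris's share (£174,000) passes entirely to Linnea.
Niko's share (£174,000) is divided into 2 shares of £87,000: Dora and Paloma each take £87,000.

Xiulan receives £58,000.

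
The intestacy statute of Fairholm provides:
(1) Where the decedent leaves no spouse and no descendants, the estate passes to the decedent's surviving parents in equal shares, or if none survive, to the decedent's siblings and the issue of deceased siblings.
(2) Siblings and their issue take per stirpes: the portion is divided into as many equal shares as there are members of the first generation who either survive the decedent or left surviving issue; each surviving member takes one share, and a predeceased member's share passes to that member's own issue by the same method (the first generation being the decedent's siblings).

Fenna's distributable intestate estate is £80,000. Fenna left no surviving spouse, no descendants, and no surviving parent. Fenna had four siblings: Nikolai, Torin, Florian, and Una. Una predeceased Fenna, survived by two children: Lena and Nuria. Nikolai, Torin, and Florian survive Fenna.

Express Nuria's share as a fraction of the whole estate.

Nuria receives 1/8 of the estate.

The entire £80,000 passes to the siblings and their issue.
That amount (£80,000) is divided into 4 shares of £20,000: Nikolai, Torin, and Florian each take £20,000; Una's £20,000 share passes to Una's issue.
Una's share (£20,000) is divided into 2 shares of £10,000: Lena and Nuria each take £10,000.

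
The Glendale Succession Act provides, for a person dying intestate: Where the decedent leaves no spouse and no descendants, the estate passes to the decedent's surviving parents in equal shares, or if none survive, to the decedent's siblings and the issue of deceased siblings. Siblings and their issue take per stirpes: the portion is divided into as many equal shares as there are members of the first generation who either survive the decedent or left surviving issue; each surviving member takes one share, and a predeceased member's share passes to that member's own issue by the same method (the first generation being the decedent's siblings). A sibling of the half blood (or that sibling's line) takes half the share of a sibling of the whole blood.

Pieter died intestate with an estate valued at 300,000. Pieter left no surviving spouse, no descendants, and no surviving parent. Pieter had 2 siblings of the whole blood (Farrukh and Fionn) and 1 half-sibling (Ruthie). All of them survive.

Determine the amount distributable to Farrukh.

Farrukh receives 120,000.

The entire 300,000 passes to the siblings and their issue.
Counting each half-blood sibling's line as half a unit, there are 5/2 units in 300,000, so one unit is 120,000. Whole-blood lines (Farrukh and Fionn) take 120,000 each; half-blood lines (Ruthie) take 60,000 each.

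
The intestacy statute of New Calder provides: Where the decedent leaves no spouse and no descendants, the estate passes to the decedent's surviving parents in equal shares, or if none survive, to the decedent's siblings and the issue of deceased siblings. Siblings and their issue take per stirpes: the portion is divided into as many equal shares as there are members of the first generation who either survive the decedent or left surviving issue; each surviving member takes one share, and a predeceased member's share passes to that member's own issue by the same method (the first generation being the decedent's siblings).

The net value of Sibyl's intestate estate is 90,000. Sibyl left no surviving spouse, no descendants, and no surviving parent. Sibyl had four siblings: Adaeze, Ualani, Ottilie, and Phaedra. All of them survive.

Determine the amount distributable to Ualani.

The entire 90,000 passes to the siblings and their issue.
That amount (90,000) is divided into 4 shares of 22,500: Adaeze, Ualani, Ottilie, and Phaedra each take 22,500.

Ualani receives 22,500.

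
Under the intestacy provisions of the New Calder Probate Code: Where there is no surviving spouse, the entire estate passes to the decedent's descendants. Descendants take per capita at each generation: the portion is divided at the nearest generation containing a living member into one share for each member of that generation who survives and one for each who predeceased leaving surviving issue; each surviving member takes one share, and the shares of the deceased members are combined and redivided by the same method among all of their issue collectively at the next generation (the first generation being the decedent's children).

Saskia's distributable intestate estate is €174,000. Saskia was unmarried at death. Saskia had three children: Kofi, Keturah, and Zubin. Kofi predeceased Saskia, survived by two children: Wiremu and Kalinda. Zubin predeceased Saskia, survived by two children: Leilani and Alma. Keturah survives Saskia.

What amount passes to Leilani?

The entire €174,000 passes to the descendants.
That amount (€174,000) is divided at the children's generation into 3 shares of €58,000. Keturah takes €58,000. The 2 shares of the deceased (Kofi and Zubin) are combined into a pool of €116,000.
That pool (€116,000) is divided at the grandchildren's generation equally among Wiremu, Kalinda, Leilani, and Alma: €29,000 each.

Leilani receives €29,000.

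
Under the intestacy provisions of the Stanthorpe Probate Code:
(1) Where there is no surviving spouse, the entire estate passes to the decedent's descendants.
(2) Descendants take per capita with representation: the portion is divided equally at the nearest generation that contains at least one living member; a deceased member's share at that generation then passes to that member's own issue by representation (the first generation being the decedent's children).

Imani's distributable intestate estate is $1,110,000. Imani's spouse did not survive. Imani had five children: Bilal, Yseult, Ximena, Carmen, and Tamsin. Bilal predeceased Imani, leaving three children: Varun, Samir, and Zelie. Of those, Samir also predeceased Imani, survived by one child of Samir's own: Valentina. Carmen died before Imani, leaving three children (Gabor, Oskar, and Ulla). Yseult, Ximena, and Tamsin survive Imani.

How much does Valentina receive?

Valentina receives $74,000.

The entire $1,110,000 passes to the descendants.
That amount ($1,110,000) is divided into 5 shares of $222,000: Yseult, Ximena, and Tamsin each take $222,000; Bilal's $222,000 share passes to Bilal's issue; Carmen's $222,000 share passes to Carmen's issue.
Bilal's share ($222,000) is divided into 3 shares of $74,000: Varun and Zelie each take $74,000; Samir's $74,000 share passes to Samir's issue.
Samir's share ($74,000) passes entirely to Valentina.
Carmen's share ($222,000) is divided into 3 shares of $74,000: Gabor, Oskar, and Ulla each take $74,000.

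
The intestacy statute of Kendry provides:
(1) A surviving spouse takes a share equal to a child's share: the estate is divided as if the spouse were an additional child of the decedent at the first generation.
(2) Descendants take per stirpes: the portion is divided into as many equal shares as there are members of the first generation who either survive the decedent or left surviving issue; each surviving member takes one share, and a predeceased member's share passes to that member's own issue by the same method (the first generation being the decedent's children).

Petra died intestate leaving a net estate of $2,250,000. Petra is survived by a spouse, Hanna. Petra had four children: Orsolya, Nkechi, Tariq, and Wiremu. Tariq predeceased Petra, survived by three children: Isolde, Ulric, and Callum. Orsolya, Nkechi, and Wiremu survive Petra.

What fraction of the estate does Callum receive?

The spouse counts as an additional share at the children's level, so there are 5 primary shares of $450,000. Hanna takes one such share ($450,000).
The children's combined portion ($1,800,000) is divided into 4 shares of $450,000: Orsolya, Nkechi, and Wiremu each take $450,000; Tariq's $450,000 share passes to Tariq's issue.
Tariq's share ($450,000) is divided into 3 shares of $150,000: Isolde, Ulric, and Callum each take $150,000.

Callum receives 1/15 of the estate.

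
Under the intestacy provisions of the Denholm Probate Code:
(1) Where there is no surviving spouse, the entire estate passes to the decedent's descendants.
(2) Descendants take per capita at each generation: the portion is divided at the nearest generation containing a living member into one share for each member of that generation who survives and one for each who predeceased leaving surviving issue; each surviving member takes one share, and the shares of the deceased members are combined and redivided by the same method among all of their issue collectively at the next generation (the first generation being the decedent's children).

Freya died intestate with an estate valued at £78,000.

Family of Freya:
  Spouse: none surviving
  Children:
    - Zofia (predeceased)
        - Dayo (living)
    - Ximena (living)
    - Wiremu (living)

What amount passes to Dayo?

The entire £78,000 passes to the descendants.
That amount (£78,000) is divided at the children's generation into 3 shares of £26,000. Ximena and Wiremu each take £26,000. The remaining share for the deceased Zofia (£26,000) is carried to the next generation.
That pool (£26,000) passes entirely to Dayo, the sole taker at the grandchildren's generation.

Dayo receives £26,000.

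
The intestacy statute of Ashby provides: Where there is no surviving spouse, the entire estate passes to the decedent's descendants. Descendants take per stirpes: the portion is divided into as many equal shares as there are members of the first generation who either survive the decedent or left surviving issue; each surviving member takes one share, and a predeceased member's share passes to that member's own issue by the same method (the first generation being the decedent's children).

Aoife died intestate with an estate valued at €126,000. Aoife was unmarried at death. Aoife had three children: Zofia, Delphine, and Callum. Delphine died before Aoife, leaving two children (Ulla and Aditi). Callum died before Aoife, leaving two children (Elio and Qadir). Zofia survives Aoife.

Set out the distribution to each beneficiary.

Zofia: €42,000; Ulla: €21,000; Aditi: €21,000; Elio: €21,000; Qadir: €21,000

The entire €126,000 passes to the descendants.
That amount (€126,000) is divided into 3 shares of €42,000: Zofia takes €42,000; Delphine's €42,000 share passes to Delphine's issue; Callum's €42,000 share passes to Callum's issue.
Delphine's share (€42,000) is divided into 2 shares of €21,000: Ulla and Aditi each take €21,000.
Callum's share (€42,000) is divided into 2 shares of €21,000: Elio and Qadir each take €21,000.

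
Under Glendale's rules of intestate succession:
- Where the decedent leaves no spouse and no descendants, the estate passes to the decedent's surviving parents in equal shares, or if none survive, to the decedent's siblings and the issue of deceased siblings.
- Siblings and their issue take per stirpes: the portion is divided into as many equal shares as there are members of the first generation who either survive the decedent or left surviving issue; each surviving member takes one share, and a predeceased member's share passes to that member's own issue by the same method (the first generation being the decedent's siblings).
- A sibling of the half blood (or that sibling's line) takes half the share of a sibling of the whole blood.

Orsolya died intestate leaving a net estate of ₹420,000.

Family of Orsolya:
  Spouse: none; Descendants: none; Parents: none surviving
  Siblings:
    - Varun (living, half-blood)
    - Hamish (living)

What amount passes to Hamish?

Hamish receives ₹280,000.

The entire ₹420,000 passes to the siblings and their issue.
Counting each half-blood sibling's line as half a unit, there are 3/2 units in ₹420,000, so one unit is ₹280,000. Whole-blood lines (Hamish) take ₹280,000 each; half-blood lines (Varun) take ₹140,000 each.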